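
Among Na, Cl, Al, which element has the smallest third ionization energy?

Al

IE_3 is the cost of taking one more electron from the +2 cation: Na²⁺ is already 1 electron into the core; Cl²⁺ still has 5 valence electrons; Al²⁺ still has 1 valence electron.
Breaking into a closed-shell core is much more expensive than removing a leftover valence electron — Na has the largest IE_3 here.
Valence configurations: Cl²⁺ [Ne]3s²3p³, Al²⁺ [Ne]3s¹.
The numbers (kJ/mol): Na 6910, Cl 3822, Al 2745.
Overall IE_3 order: Al < Cl < Na.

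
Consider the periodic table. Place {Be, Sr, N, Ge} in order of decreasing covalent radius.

Be is in period 2, group 2; N is in period 2, group 15; Ge is in period 4, group 14; Sr is in period 5, group 2.
Radius decreases left→right (rising Z_eff, same n) and increases top→bottom (higher n).
Neither a single period nor a single group — weigh both effects.
Be > N: Be lies to the left of N in period 2, so the across-period effect alone puts Be larger.
Ge > Be: period and group pull opposite ways; the down-group shift dominates (121 vs 102 pm).
Sr > Ge: both effects reinforce here, so Sr is clearly the larger of the two.
Approximate values (pm): Be 102, N 71, Ge 121, Sr 185.
So from largest to smallest: Sr > Ge > Be > N.

Sr > Ge > Be > N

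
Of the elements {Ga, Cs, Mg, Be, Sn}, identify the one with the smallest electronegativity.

Cs

Be is in period 2, group 2; Mg is in period 3, group 2; Ga is in period 4, group 13; Sn is in period 5, group 14; Cs is in period 6, group 1.
EN rises left→right (higher Z_eff, smaller atoms) and falls top→bottom (larger, more shielded atoms).
Neither a single period nor a single group — weigh both effects.
Mg > Cs: relative to Cs, both the across-period and down-group shifts push Mg's electronegativity up.
Be > Mg: Be sits above Mg in group 2, so the down-group effect alone puts Be higher.
Ga > Be: period and group pull opposite ways; the across-period shift dominates (1.81 vs 1.57).
Sn > Ga: period and group pull opposite ways; the across-period shift dominates (1.96 vs 1.81).
Approximate values (Pauling): Be 1.57, Mg 1.31, Ga 1.81, Sn 1.96, Cs 0.79.
The smallest electronegativity among these belongs to Cs.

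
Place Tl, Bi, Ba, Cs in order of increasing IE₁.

Cs is in period 6, group 1; Ba is in period 6, group 2; Tl is in period 6, group 13; Bi is in period 6, group 15.
Across a period the outer electron is held more tightly (higher IE₁); down a group it sits in a higher shell, more shielded, and comes off more easily.
All lie in period 6, so first ionization energy increases left to right.
So from lowest to highest: Cs < Ba < Tl < Bi.

Cs, Ba, Tl, Bi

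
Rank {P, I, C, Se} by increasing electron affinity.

C is in period 2, group 14; P is in period 3, group 15; Se is in period 4, group 16; I is in period 5, group 17.
EA tends to increase across a period and decrease down a group, though the pattern is less regular than for IE or radius.
These sit on a diagonal, where the across-period and down-group effects partly cancel.
C > P: the two effects oppose for this pair; the down-group effect wins (122 vs 72 kJ/mol).
Se > C: the two effects oppose for this pair; the across-period effect wins (195 vs 122 kJ/mol).
I > Se: period and group pull opposite ways; the across-period shift dominates (295 vs 195 kJ/mol).
For reference (kJ/mol): C 122, P 72, Se 195, I 295.
So from lowest to highest: P < C < Se < I.

P, C, Se, I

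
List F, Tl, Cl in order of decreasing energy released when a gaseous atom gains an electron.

Cl > F > Tl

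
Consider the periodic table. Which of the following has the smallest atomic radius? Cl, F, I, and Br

Atomic radius shrinks across a period as nuclear charge pulls the same shell inward, and grows down a group as new shells are added.
All are in group 17, so atomic radius increases down the group.
The smallest atomic radius among these belongs to F.

F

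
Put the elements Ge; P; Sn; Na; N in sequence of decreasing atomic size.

Na > Sn > Ge > P > N

Moving right in a period, electrons are added to the same shell under a stronger nuclear pull, so atoms get smaller; moving down, a new shell is opened and atoms get larger.
Here both period and group differ, so the two effects have to be weighed against each other.
P > N: P sits below N in group 15, so the down-group effect alone puts P larger.
Ge > P: both effects reinforce here, so Ge is clearly the larger of the two.
Sn > Ge: they share group 14; the group trend gives Sn the larger value.
Na > Sn: the two effects oppose for this pair; the across-period effect wins (155 vs 140 pm).
Approximate values (pm): N 71, Na 155, P 111, Ge 121, Sn 140.
So from largest to smallest: Na > Sn > Ge > P > N.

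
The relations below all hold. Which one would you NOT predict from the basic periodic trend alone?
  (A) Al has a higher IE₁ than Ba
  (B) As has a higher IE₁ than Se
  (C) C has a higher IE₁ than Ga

(B)

The general trend: IE₁ increases across a period and decreases down a group.
(A) Al (period 3, group 13) vs Ba (period 6, group 2): the stated order agrees with the simple trend.
(B) As (period 4, group 15) vs Se (period 4, group 16): the stated order contradicts the simple trend.
(C) C (period 2, group 14) vs Ga (period 4, group 13): the stated order agrees with the simple trend.
The exception is (B): Se (4p⁴) ionizes more easily than half-filled As (4p³).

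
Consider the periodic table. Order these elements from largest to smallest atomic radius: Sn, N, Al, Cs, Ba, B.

Cs, Ba, Sn, Al, B, N

B is in period 2, group 13; N is in period 2, group 15; Al is in period 3, group 13; Sn is in period 5, group 14; Cs is in period 6, group 1; Ba is in period 6, group 2.
Atomic radius shrinks across a period as nuclear charge pulls the same shell inward, and grows down a group as new shells are added.
These span different periods and groups, so the two trends combine.
B > N: both are in period 2; the period trend gives B the larger value.
Al > B: they share group 13; the group trend gives Al the larger value.
Sn > Al: the two effects oppose for this pair; the down-group effect wins (140 vs 126 pm).
Ba > Sn: relative to Sn, both the across-period and down-group shifts push Ba's atomic radius up.
Cs > Ba: both are in period 6; the period trend gives Cs the larger value.
Approximate values (pm): B 85, N 71, Al 126, Sn 140, Cs 232, Ba 196.
So from largest to smallest: Cs > Ba > Sn > Al > B > N.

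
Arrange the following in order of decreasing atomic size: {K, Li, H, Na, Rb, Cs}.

Across a period the added protons contract the valence shell; down a group each new principal shell makes the atom larger.
All are in group 1, so atomic radius increases down the group.
So from largest to smallest: Cs > Rb > K > Na > Li > H.

Cs > Rb > K > Na > Li > H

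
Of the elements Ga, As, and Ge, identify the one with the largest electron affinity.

Adding an electron releases more energy for atoms nearer the top right (short of the noble gases).
All lie in period 4; the across-period trend (electron affinity increases left to right) applies, with the exception below.
Note the exception: Ge has a higher electron affinity than As, contrary to the simple trend — adding an electron to As's half-filled 4p³ is unfavourable, so Ge (4p²) has the more exothermic EA.
For reference (kJ/mol): Ga 29, Ge 119, As 78.
The largest electron affinity among these belongs to Ge.

Ge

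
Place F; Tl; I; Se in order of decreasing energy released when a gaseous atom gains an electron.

F, I, Se, Tl

F is in period 2, group 17; Se is in period 4, group 16; I is in period 5, group 17; Tl is in period 6, group 13.
Atoms with high Z_eff and room in the valence shell (especially the halogens) have the most exothermic electron affinities.
These span different periods and groups, so the two trends combine.
Se > Tl: relative to Tl, both the across-period and down-group shifts push Se's electron affinity up.
I > Se: period and group pull opposite ways; the across-period shift dominates (295 vs 195 kJ/mol).
F > I: they share group 17; the group trend gives F the larger value.
For reference (kJ/mol): F 328, Se 195, I 295, Tl 19.
So from highest to lowest: F > I > Se > Tl.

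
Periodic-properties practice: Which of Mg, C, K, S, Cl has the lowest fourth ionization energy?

The fourth ionization energy removes an electron from the +3 ion. For each element: Mg³⁺ is already 1 electron into the core; C³⁺ still has 1 valence electron; K³⁺ is already 2 electrons into the core; S³⁺ still has 3 valence electrons; Cl³⁺ still has 4 valence electrons.
Usually core removal costs more than valence removal, but here the competition is close: a tightly held n=2 valence electron can cost more to remove than an n=3 core electron, so the actual values have to decide it.
Valence configurations: C³⁺ [He]2s¹, S³⁺ [Ne]3s²3p¹, Cl³⁺ [Ne]3s²3p².
Approximate IE_4 values (kJ/mol): Mg 10543, C 6223, K 5877, S 4556, Cl 5159.
Putting it together, IE_4: S < Cl < K < C < Mg.

S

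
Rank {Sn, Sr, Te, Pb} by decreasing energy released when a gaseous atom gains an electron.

Te, Sn, Pb, Sr

Sr is in period 5, group 2; Sn is in period 5, group 14; Te is in period 5, group 16; Pb is in period 6, group 14.
EA tends to increase across a period and decrease down a group, though the pattern is less regular than for IE or radius.
Here both period and group differ, so the two effects have to be weighed against each other.
Pb > Sr: period and group pull opposite ways; the across-period shift dominates (35 vs 5 kJ/mol).
Sn > Pb: they share group 14; the group trend gives Sn the larger value.
Te > Sn: both are in period 5; the period trend gives Te the larger value.
Approximate values (kJ/mol): Sr 5, Sn 107, Te 190, Pb 35.
So from highest to lowest: Te > Sn > Pb > Sr.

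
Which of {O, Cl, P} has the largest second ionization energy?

O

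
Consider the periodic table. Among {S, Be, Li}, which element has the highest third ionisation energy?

Be

After 2 electrons have been removed, what remains? S²⁺ still has 4 valence electrons; Be²⁺ is the bare [He] core; Li²⁺ is already 1 electron into the core.
Breaking into a closed-shell core is much more expensive than removing a leftover valence electron — Li and Be have the largest IE_3 here.
Tabulated IE_3 (kJ/mol): S 3357, Be 14849, Li 11815.
Putting it together, IE_3: S < Li < Be.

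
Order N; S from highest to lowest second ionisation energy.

The second ionization energy removes an electron from the +1 ion. For each element: N⁺ still has 4 valence electrons; S⁺ still has 5 valence electrons.
All are still removing valence electrons, so compare the +1 ions as you would atoms: IE_2 generally rises across a period (higher Z_eff) and falls down a group (larger shell), subject to the usual subshell exceptions.
Valence configurations: N⁺ [He]2s²2p², S⁺ [Ne]3s²3p³.
The numbers (kJ/mol): N 2856, S 2252.
Hence IE_2: S < N.

N > S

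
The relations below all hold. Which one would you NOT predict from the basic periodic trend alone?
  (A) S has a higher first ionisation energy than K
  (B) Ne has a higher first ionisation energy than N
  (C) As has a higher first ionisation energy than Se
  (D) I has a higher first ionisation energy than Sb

(C)

The general trend: first ionisation energy increases across a period and decreases down a group.
(A) S (period 3, group 16) vs K (period 4, group 1): the stated order agrees with the simple trend.
(B) Ne (period 2, group 18) vs N (period 2, group 15): the stated order agrees with the simple trend.
(C) As (period 4, group 15) vs Se (period 4, group 16): the stated order contradicts the simple trend.
(D) I (period 5, group 17) vs Sb (period 5, group 15): the stated order agrees with the simple trend.
The exception is (C): Se (4p⁴) ionizes more easily than half-filled As (4p³).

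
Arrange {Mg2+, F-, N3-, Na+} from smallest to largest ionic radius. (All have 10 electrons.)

Mg2+ < Na+ < F- < N3-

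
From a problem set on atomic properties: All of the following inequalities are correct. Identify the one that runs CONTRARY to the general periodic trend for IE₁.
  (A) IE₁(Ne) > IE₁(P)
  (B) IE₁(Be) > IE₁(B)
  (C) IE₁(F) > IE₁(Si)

(B)

The general trend: IE₁ increases across a period and decreases down a group.
(A) Ne (period 2, group 18) vs P (period 3, group 15): the stated order agrees with the simple trend.
(B) Be (period 2, group 2) vs B (period 2, group 13): the stated order contradicts the simple trend.
(C) F (period 2, group 17) vs Si (period 3, group 14): the stated order agrees with the simple trend.
The exception is (B): removing B's lone 2p electron is easier than breaking Be's filled 2s².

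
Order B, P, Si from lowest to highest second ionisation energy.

Si, P, B

After 1 electron has been removed, what remains? B⁺ still has 2 valence electrons; P⁺ still has 4 valence electrons; Si⁺ still has 3 valence electrons.
All are still removing valence electrons, so compare the +1 ions as you would atoms: IE_2 generally rises across a period (higher Z_eff) and falls down a group (larger shell), subject to the usual subshell exceptions.
Valence configurations: B⁺ [He]2s², P⁺ [Ne]3s²3p², Si⁺ [Ne]3s²3p¹.
The numbers (kJ/mol): B 2427, P 1907, Si 1577.
So the second ionization energies run Si < P < B.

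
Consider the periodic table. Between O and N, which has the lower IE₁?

IE₁ increases left→right with effective nuclear charge and decreases top→bottom as the valence shell moves farther out.
All lie in period 2; the across-period trend (first ionization energy increases left to right) applies, with the exception below.
Note the exception: N has a higher first ionization energy than O, contrary to the simple trend — pairing an electron in O's 2p⁴ costs repulsion energy, so O ionizes more easily than half-filled N (2p³).
For reference (kJ/mol): N 1402, O 1314.
So O has the lower IE₁ (O < N).

O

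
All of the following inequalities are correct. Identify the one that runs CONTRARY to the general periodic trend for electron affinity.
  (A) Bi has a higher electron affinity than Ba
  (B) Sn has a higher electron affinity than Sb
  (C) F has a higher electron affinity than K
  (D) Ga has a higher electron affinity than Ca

(B)

The general trend: electron affinity increases across a period and decreases down a group.
(A) Bi (period 6, group 15) vs Ba (period 6, group 2): the stated order agrees with the simple trend.
(B) Sn (period 5, group 14) vs Sb (period 5, group 15): the stated order contradicts the simple trend.
(C) F (period 2, group 17) vs K (period 4, group 1): the stated order agrees with the simple trend.
(D) Ga (period 4, group 13) vs Ca (period 4, group 2): the stated order agrees with the simple trend.
The exception is (B): adding an electron to Sb's half-filled 5p³ is unfavourable, so Sn has the more exothermic EA.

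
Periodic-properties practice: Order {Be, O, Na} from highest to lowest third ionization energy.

Be > Na > O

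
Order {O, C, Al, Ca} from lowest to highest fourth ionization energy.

The fourth ionization energy removes an electron from the +3 ion. For each element: O³⁺ still has 3 valence electrons; C³⁺ still has 1 valence electron; Al³⁺ is the bare [Ne] core; Ca³⁺ is already 1 electron into the core.
Usually core removal costs more than valence removal, but here the competition is close: a tightly held n=2 valence electron can cost more to remove than an n=3 core electron, so the actual values have to decide it.
Valence configurations: O³⁺ [He]2s²2p¹, C³⁺ [He]2s¹.
Tabulated IE_4 (kJ/mol): O 7469, C 6223, Al 11577, Ca 6491.
Putting it together, IE_4: C < Ca < O < Al.

C < Ca < O < Al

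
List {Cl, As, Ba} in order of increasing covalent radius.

Cl < As < Ba

Cl is in period 3, group 17; As is in period 4, group 15; Ba is in period 6, group 2.
Radius decreases left→right (rising Z_eff, same n) and increases top→bottom (higher n).
Here both period and group differ, so the two effects have to be weighed against each other.
As > Cl: relative to Cl, both the across-period and down-group shifts push As's atomic radius up.
Ba > As: both effects reinforce here, so Ba is clearly the larger of the two.
For reference (pm): Cl 99, As 121, Ba 196.
So from smallest to largest: Cl < As < Ba.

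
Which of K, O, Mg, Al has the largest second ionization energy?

After 1 electron has been removed, what remains? K⁺ is the bare [Ar] core; O⁺ still has 5 valence electrons; Mg⁺ still has 1 valence electron; Al⁺ still has 2 valence electrons.
Usually core removal costs more than valence removal, but here the competition is close: a tightly held n=2 valence electron can cost more to remove than an n=3 core electron, so the actual values have to decide it.
Valence configurations: O⁺ [He]2s²2p³, Mg⁺ [Ne]3s¹, Al⁺ [Ne]3s².
The numbers (kJ/mol): K 3052, O 3388, Mg 1451, Al 1817.
Overall IE_2 order: Mg < Al < K < O.

O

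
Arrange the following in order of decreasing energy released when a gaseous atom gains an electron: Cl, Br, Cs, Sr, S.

Cl, Br, S, Cs, Sr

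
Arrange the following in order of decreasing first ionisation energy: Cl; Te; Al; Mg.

Across a period the outer electron is held more tightly (higher IE₁); down a group it sits in a higher shell, more shielded, and comes off more easily.
Here both period and group differ, so the two effects have to be weighed against each other.
Mg > Al: this pair runs against the simple trend — see the exception note.
Te > Mg: period and group pull opposite ways; the across-period shift dominates (869 vs 738 kJ/mol).
Cl > Te: both effects reinforce here, so Cl is clearly the higher of the two.
Note the exception: Mg has a higher first ionization energy than Al, contrary to the simple trend — Al's single 3p electron is easier to remove than one from Mg's filled 3s².
Tabulated first ionization energy (kJ/mol): Mg 738, Al 578, Cl 1251, Te 869.
So from highest to lowest: Cl > Te > Mg > Al.

Cl > Te > Mg > Al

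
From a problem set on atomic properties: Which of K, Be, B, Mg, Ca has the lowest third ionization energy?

B

After 2 electrons have been removed, what remains? K²⁺ is already 1 electron into the core; Be²⁺ is the bare [He] core; B²⁺ still has 1 valence electron; Mg²⁺ is the bare [Ne] core; Ca²⁺ is the bare [Ar] core.
Pulling an electron out of a noble-gas core costs far more than removing a remaining valence electron, so K, Ca, Mg and Be sit at the high end of IE_3.
The numbers (kJ/mol): K 4420, Be 14849, B 3660, Mg 7733, Ca 4912.
So the third ionization energies run B < K < Ca < Mg < Be.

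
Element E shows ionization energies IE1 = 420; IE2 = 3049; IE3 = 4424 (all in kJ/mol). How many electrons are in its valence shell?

1

Look for the largest jump between consecutive ionization energies: IE2/IE1 ≈ 7.3, far larger than any earlier ratio.
That jump marks the point where a core electron is being removed. So the atom has 1 valence electron.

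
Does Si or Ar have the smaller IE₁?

Si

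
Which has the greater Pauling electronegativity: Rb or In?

EN rises left→right (higher Z_eff, smaller atoms) and falls top→bottom (larger, more shielded atoms).
All lie in period 5, so electronegativity increases left to right.
So In has the greater Pauling electronegativity (In > Rb).

In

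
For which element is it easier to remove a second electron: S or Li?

After 1 electron has been removed, what remains? S⁺ still has 5 valence electrons; Li⁺ is the bare [He] core.
Breaking into a closed-shell core is much more expensive than removing a leftover valence electron — Li has the largest IE_2 here.
The numbers (kJ/mol): S 2252, Li 7298.
So the second ionization energies run S < Li.

S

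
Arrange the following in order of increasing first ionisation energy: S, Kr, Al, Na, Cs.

Cs, Na, Al, S, Kr

Na is in period 3, group 1; Al is in period 3, group 13; S is in period 3, group 16; Kr is in period 4, group 18; Cs is in period 6, group 1.
First ionization energy rises across a period (greater Z_eff holds electrons more tightly) and falls down a group (valence electrons are farther from the nucleus).
These span different periods and groups, so the two trends combine.
Na > Cs: they share group 1; the group trend gives Na the larger value.
Al > Na: Al lies to the right of Na in period 3, so the across-period effect alone puts Al higher.
S > Al: S lies to the right of Al in period 3, so the across-period effect alone puts S higher.
Kr > S: the two effects oppose for this pair; the across-period effect wins (1351 vs 1000 kJ/mol).
Approximate values (kJ/mol): Na 496, Al 578, S 1000, Kr 1351, Cs 376.
So from lowest to highest: Cs < Na < Al < S < Kr.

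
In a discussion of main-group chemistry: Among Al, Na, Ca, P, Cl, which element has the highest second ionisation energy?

Na

IE_2 is the cost of taking one more electron from the +1 cation: Al⁺ still has 2 valence electrons; Na⁺ is the bare [Ne] core; Ca⁺ still has 1 valence electron; P⁺ still has 4 valence electrons; Cl⁺ still has 6 valence electrons.
Breaking into a closed-shell core is much more expensive than removing a leftover valence electron — Na has the largest IE_2 here.
Valence configurations: Al⁺ [Ne]3s², Ca⁺ [Ar]4s¹, P⁺ [Ne]3s²3p², Cl⁺ [Ne]3s²3p⁴.
Approximate IE_2 values (kJ/mol): Al 1817, Na 4562, Ca 1145, P 1907, Cl 2298.
Putting it together, IE_2: Ca < Al < P < Cl < Na.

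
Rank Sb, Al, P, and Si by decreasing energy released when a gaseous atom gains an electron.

Si, Sb, P, Al

EA tends to increase across a period and decrease down a group, though the pattern is less regular than for IE or radius.
These span different periods and groups, so the two trends combine.
P > Al: P lies to the right of Al in period 3, so the across-period effect alone puts P higher.
Sb > P: this pair runs against the simple trend — see the exception note.
Si > Sb: period and group pull opposite ways; the down-group shift dominates (134 vs 103 kJ/mol).
Note the exception: Sb has a higher electron affinity than P, contrary to the simple trend — both are half-filled np³, but the pairing/repulsion penalty for the added electron shrinks as the p orbitals become larger and more diffuse down the group, and for Sb that outweighs the weaker nuclear attraction.
Note the exception: Si has a higher electron affinity than P, contrary to the simple trend — adding an electron to P's half-filled 3p³ is unfavourable, so Si (3p²) has the more exothermic EA.
Approximate values (kJ/mol): Al 42, Si 134, P 72, Sb 103.
So from highest to lowest: Si > Sb > P > Al.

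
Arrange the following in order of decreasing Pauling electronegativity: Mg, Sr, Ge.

Ge > Mg > Sr

Mg is in period 3, group 2; Ge is in period 4, group 14; Sr is in period 5, group 2.
Smaller atoms with higher effective nuclear charge are more electronegative.
These span different periods and groups, so the two trends combine.
Mg > Sr: Mg sits above Sr in group 2, so the down-group effect alone puts Mg higher.
Ge > Mg: period and group pull opposite ways; the across-period shift dominates (2.01 vs 1.31).
Tabulated electronegativity (Pauling): Mg 1.31, Ge 2.01, Sr 0.95.
So from highest to lowest: Ge > Mg > Sr.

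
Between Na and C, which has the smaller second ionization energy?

C

IE_2 is the cost of taking one more electron from the +1 cation: Na⁺ is the bare [Ne] core; C⁺ still has 3 valence electrons.
Breaking into a closed-shell core is much more expensive than removing a leftover valence electron — Na has the largest IE_2 here.
The numbers (kJ/mol): Na 4562, C 2353.
Putting it together, IE_2: C < Na.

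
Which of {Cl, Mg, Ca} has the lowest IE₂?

Ca

The second ionization energy removes an electron from the +1 ion. For each element: Cl⁺ still has 6 valence electrons; Mg⁺ still has 1 valence electron; Ca⁺ still has 1 valence electron.
All are still removing valence electrons, so compare the +1 ions as you would atoms: IE_2 generally rises across a period (higher Z_eff) and falls down a group (larger shell), subject to the usual subshell exceptions.
Valence configurations: Cl⁺ [Ne]3s²3p⁴, Mg⁺ [Ne]3s¹, Ca⁺ [Ar]4s¹.
Approximate IE_2 values (kJ/mol): Cl 2298, Mg 1451, Ca 1145.
Hence IE_2: Ca < Mg < Cl.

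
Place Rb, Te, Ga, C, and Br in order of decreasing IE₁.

Br, C, Te, Ga, Rb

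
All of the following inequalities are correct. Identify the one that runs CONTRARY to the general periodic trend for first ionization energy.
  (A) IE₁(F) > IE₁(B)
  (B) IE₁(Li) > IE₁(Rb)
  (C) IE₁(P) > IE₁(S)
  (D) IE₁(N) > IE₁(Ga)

The general trend: first ionization energy increases across a period and decreases down a group.
(A) F (period 2, group 17) vs B (period 2, group 13): the stated order agrees with the simple trend.
(B) Li (period 2, group 1) vs Rb (period 5, group 1): the stated order agrees with the simple trend.
(C) P (period 3, group 15) vs S (period 3, group 16): the stated order contradicts the simple trend.
(D) N (period 2, group 15) vs Ga (period 4, group 13): the stated order agrees with the simple trend.
The exception is (C): S (3p⁴) ionizes more easily than half-filled P (3p³) because the paired 3p electron in S is pushed out by e⁻–e⁻ repulsion.

(C)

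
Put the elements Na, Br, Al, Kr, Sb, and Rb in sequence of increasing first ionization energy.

First ionization energy rises across a period (greater Z_eff holds electrons more tightly) and falls down a group (valence electrons are farther from the nucleus).
These span different periods and groups, so the two trends combine.
Na > Rb: Na sits above Rb in group 1, so the down-group effect alone puts Na higher.
Al > Na: Al lies to the right of Na in period 3, so the across-period effect alone puts Al higher.
Sb > Al: period and group pull opposite ways; the across-period shift dominates (831 vs 578 kJ/mol).
Br > Sb: relative to Sb, both the across-period and down-group shifts push Br's first ionization energy up.
Kr > Br: Kr lies to the right of Br in period 4, so the across-period effect alone puts Kr higher.
For reference (kJ/mol): Na 496, Al 578, Br 1140, Kr 1351, Rb 403, Sb 831.
So from lowest to highest: Rb < Na < Al < Sb < Br < Kr.

Rb < Na < Al < Sb < Br < Kr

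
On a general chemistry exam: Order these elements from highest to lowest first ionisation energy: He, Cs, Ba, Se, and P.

He is in period 1, group 18; P is in period 3, group 15; Se is in period 4, group 16; Cs is in period 6, group 1; Ba is in period 6, group 2.
IE₁ increases left→right with effective nuclear charge and decreases top→bottom as the valence shell moves farther out.
These span different periods and groups, so the two trends combine.
Ba > Cs: both are in period 6; the period trend gives Ba the larger value.
Se > Ba: both effects reinforce here, so Se is clearly the higher of the two.
P > Se: the two effects oppose for this pair; the down-group effect wins (1012 vs 941 kJ/mol).
He > P: relative to P, both the across-period and down-group shifts push He's first ionization energy up.
Approximate values (kJ/mol): He 2372, P 1012, Se 941, Cs 376, Ba 503.
So from highest to lowest: He > P > Se > Ba > Cs.

He > P > Se > Ba > Cs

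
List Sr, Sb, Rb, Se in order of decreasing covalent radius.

Rb, Sr, Sb, Se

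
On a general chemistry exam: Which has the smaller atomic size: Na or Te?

Na is in period 3, group 1; Te is in period 5, group 16.
Across a period the added protons contract the valence shell; down a group each new principal shell makes the atom larger.
Neither a single period nor a single group — weigh both effects.
Na > Te: the two effects oppose for this pair; the across-period effect wins (155 vs 136 pm).
Tabulated atomic radius (pm): Na 155, Te 136.
So Te has the smaller atomic size (Te < Na).

Te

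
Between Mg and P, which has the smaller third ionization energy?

The third ionization energy removes an electron from the +2 ion. For each element: Mg²⁺ is the bare [Ne] core; P²⁺ still has 3 valence electrons.
Breaking into a closed-shell core is much more expensive than removing a leftover valence electron — Mg has the largest IE_3 here.
Tabulated IE_3 (kJ/mol): Mg 7733, P 2914.
So the third ionization energies run P < Mg.

P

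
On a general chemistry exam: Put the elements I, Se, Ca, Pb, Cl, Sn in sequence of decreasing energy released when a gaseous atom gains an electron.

Cl is in period 3, group 17; Ca is in period 4, group 2; Se is in period 4, group 16; Sn is in period 5, group 14; I is in period 5, group 17; Pb is in period 6, group 14.
Adding an electron releases more energy for atoms nearer the top right (short of the noble gases).
These span different periods and groups, so the two trends combine.
Pb > Ca: period and group pull opposite ways; the across-period shift dominates (35 vs 2 kJ/mol).
Sn > Pb: they share group 14; the group trend gives Sn the larger value.
Se > Sn: relative to Sn, both the across-period and down-group shifts push Se's electron affinity up.
I > Se: the two effects oppose for this pair; the across-period effect wins (295 vs 195 kJ/mol).
Cl > I: they share group 17; the group trend gives Cl the larger value.
Tabulated electron affinity (kJ/mol): Cl 349, Ca 2, Se 195, Sn 107, I 295, Pb 35.
So from highest to lowest: Cl > I > Se > Sn > Pb > Ca.

Cl, I, Se, Sn, Pb, Ca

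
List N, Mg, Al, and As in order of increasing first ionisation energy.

N is in period 2, group 15; Mg is in period 3, group 2; Al is in period 3, group 13; As is in period 4, group 15.
IE₁ increases left→right with effective nuclear charge and decreases top→bottom as the valence shell moves farther out.
These span different periods and groups, so the two trends combine.
Mg > Al: this pair runs against the simple trend — see the exception note.
As > Mg: period and group pull opposite ways; the across-period shift dominates (947 vs 738 kJ/mol).
N > As: N sits above As in group 15, so the down-group effect alone puts N higher.
Note the exception: Mg has a higher first ionization energy than Al, contrary to the simple trend — Al's single 3p electron is easier to remove than one from Mg's filled 3s².
Approximate values (kJ/mol): N 1402, Mg 738, Al 578, As 947.
So from lowest to highest: Al < Mg < As < N.

Al, Mg, As, N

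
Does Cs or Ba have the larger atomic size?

Cs is in period 6, group 1; Ba is in period 6, group 2.
Moving right in a period, electrons are added to the same shell under a stronger nuclear pull, so atoms get smaller; moving down, a new shell is opened and atoms get larger.
All lie in period 6, so atomic radius increases right to left.
So Cs has the larger atomic size (Cs > Ba).

Cs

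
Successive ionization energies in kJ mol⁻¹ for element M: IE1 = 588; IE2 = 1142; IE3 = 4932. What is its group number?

Group 2

Look for the largest jump between consecutive ionization energies: IE3/IE2 ≈ 4.3, far larger than any earlier ratio.
That jump marks the point where a core electron is being removed. So the atom has 2 valence electrons.
A main-group element with 2 valence electrons is in group 2.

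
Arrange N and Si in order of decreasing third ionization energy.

N > Si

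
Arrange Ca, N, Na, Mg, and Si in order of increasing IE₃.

Si < N < Ca < Na < Mg

Consider each +2 ion: Ca²⁺ is the bare [Ar] core; N²⁺ still has 3 valence electrons; Na²⁺ is already 1 electron into the core; Mg²⁺ is the bare [Ne] core; Si²⁺ still has 2 valence electrons.
Breaking into a closed-shell core is much more expensive than removing a leftover valence electron — Ca, Na and Mg have the largest IE_3 here.
Valence configurations: N²⁺ [He]2s²2p¹, Si²⁺ [Ne]3s².
The numbers (kJ/mol): Ca 4912, N 4578, Na 6910, Mg 7733, Si 3232.
So the third ionization energies run Si < N < Ca < Na < Mg.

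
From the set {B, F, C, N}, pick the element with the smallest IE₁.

B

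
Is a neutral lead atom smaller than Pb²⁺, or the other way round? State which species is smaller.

Forming Pb²⁺ removes 2 electrons from Pb. Fewer electrons for the same nuclear charge means less shielding and a higher Z_eff on the remaining electrons.
A cation is smaller than its parent atom: Pb²⁺ < Pb.

Pb²⁺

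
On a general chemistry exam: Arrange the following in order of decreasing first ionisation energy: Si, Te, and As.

As, Te, Si

Across a period the outer electron is held more tightly (higher IE₁); down a group it sits in a higher shell, more shielded, and comes off more easily.
A diagonal step moves right (one effect) and down (the opposite effect) at once.
Te > Si: period and group pull opposite ways; the across-period shift dominates (869 vs 786 kJ/mol).
As > Te: the two effects oppose for this pair; the down-group effect wins (947 vs 869 kJ/mol).
Approximate values (kJ/mol): Si 786, As 947, Te 869.
So from highest to lowest: As > Te > Si.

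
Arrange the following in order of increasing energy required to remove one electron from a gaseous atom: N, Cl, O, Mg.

N is in period 2, group 15; O is in period 2, group 16; Mg is in period 3, group 2; Cl is in period 3, group 17.
Removing the outermost electron gets harder across a period and easier down a group.
Here both period and group differ, so the two effects have to be weighed against each other.
Cl > Mg: Cl lies to the right of Mg in period 3, so the across-period effect alone puts Cl higher.
O > Cl: the two effects oppose for this pair; the down-group effect wins (1314 vs 1251 kJ/mol).
N > O: this pair runs against the simple trend — see the exception note.
Note the exception: N has a higher first ionization energy than O, contrary to the simple trend — pairing an electron in O's 2p⁴ costs repulsion energy, so O ionizes more easily than half-filled N (2p³).
Tabulated first ionization energy (kJ/mol): N 1402, O 1314, Mg 738, Cl 1251.
So from lowest to highest: Mg < Cl < O < N.

Mg, Cl, O, N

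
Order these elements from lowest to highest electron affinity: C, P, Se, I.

Electron affinity generally becomes more exothermic across a period toward the halogens and less exothermic down a group.
These sit on a diagonal, where the across-period and down-group effects partly cancel.
C > P: period and group pull opposite ways; the down-group shift dominates (122 vs 72 kJ/mol).
Se > C: period and group pull opposite ways; the across-period shift dominates (195 vs 122 kJ/mol).
I > Se: the two effects oppose for this pair; the across-period effect wins (295 vs 195 kJ/mol).
For reference (kJ/mol): C 122, P 72, Se 195, I 295.
So from lowest to highest: P < C < Se < I.

P < C < Se < I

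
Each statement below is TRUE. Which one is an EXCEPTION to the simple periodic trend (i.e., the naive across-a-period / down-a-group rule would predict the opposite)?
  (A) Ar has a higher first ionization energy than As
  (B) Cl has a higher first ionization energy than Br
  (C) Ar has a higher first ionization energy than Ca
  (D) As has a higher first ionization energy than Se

(D)

The general trend: first ionization energy increases across a period and decreases down a group.
(A) Ar (period 3, group 18) vs As (period 4, group 15): the stated order agrees with the simple trend.
(B) Cl (period 3, group 17) vs Br (period 4, group 17): the stated order agrees with the simple trend.
(C) Ar (period 3, group 18) vs Ca (period 4, group 2): the stated order agrees with the simple trend.
(D) As (period 4, group 15) vs Se (period 4, group 16): the stated order contradicts the simple trend.
The exception is (D): Se (4p⁴) ionizes more easily than half-filled As (4p³).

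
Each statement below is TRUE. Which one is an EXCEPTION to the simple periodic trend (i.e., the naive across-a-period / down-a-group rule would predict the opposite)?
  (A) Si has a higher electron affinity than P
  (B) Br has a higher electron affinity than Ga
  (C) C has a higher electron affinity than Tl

(A)

The general trend: electron affinity increases across a period and decreases down a group.
(A) Si (period 3, group 14) vs P (period 3, group 15): the stated order contradicts the simple trend.
(B) Br (period 4, group 17) vs Ga (period 4, group 13): the stated order agrees with the simple trend.
(C) C (period 2, group 14) vs Tl (period 6, group 13): the stated order agrees with the simple trend.
The exception is (A): adding an electron to P's half-filled 3p³ is unfavourable, so Si (3p²) has the more exothermic EA.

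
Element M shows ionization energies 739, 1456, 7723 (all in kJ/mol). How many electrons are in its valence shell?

Look for the largest jump between consecutive ionization energies: IE3/IE2 ≈ 5.3, far larger than any earlier ratio.
That jump marks the point where a core electron is being removed. So the atom has 2 valence electrons.

2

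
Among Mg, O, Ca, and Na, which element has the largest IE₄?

After 3 electrons have been removed, what remains? Mg³⁺ is already 1 electron into the core; O³⁺ still has 3 valence electrons; Ca³⁺ is already 1 electron into the core; Na³⁺ is already 2 electrons into the core.
Usually core removal costs more than valence removal, but here the competition is close: a tightly held n=2 valence electron can cost more to remove than an n=3 core electron, so the actual values have to decide it.
Approximate IE_4 values (kJ/mol): Mg 10543, O 7469, Ca 6491, Na 9543.
So the fourth ionization energies run Ca < O < Na < Mg.

Mg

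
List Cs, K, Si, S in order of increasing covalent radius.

Si is in period 3, group 14; S is in period 3, group 16; K is in period 4, group 1; Cs is in period 6, group 1.
Atomic radius shrinks across a period as nuclear charge pulls the same shell inward, and grows down a group as new shells are added.
These span different periods and groups, so the two trends combine.
Si > S: both are in period 3; the period trend gives Si the larger value.
K > Si: both effects reinforce here, so K is clearly the larger of the two.
Cs > K: they share group 1; the group trend gives Cs the larger value.
Approximate values (pm): Si 116, S 103, K 196, Cs 232.
So from smallest to largest: S < Si < K < Cs.

S < Si < K < Cs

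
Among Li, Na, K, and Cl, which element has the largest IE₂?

Li

The second ionization energy removes an electron from the +1 ion. For each element: Li⁺ is the bare [He] core; Na⁺ is the bare [Ne] core; K⁺ is the bare [Ar] core; Cl⁺ still has 6 valence electrons.
Core electrons are held far more tightly than valence electrons, so K, Na and Li top the IE_2 order.
Approximate IE_2 values (kJ/mol): Li 7298, Na 4562, K 3052, Cl 2298.
So the second ionization energies run Cl < K < Na < Li.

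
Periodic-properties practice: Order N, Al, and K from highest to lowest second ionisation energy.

After 1 electron has been removed, what remains? N⁺ still has 4 valence electrons; Al⁺ still has 2 valence electrons; K⁺ is the bare [Ar] core.
Core electrons are held far more tightly than valence electrons, so K tops the IE_2 order.
Valence configurations: N⁺ [He]2s²2p², Al⁺ [Ne]3s².
Tabulated IE_2 (kJ/mol): N 2856, Al 1817, K 3052.
Hence IE_2: Al < N < K.

K, N, Al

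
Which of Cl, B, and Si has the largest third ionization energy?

Cl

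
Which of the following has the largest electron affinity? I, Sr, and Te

I

Sr is in period 5, group 2; Te is in period 5, group 16; I is in period 5, group 17.
Adding an electron releases more energy for atoms nearer the top right (short of the noble gases).
All lie in period 5, so electron affinity increases left to right.
The largest electron affinity among these belongs to I.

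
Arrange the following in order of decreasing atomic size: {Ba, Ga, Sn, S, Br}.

Moving right in a period, electrons are added to the same shell under a stronger nuclear pull, so atoms get smaller; moving down, a new shell is opened and atoms get larger.
These span different periods and groups, so the two trends combine.
Br > S: period and group pull opposite ways; the down-group shift dominates (114 vs 103 pm).
Ga > Br: Ga lies to the left of Br in period 4, so the across-period effect alone puts Ga larger.
Sn > Ga: period and group pull opposite ways; the down-group shift dominates (140 vs 124 pm).
Ba > Sn: relative to Sn, both the across-period and down-group shifts push Ba's atomic radius up.
Tabulated atomic radius (pm): S 103, Ga 124, Br 114, Sn 140, Ba 196.
So from largest to smallest: Ba > Sn > Ga > Br > S.

Ba > Sn > Ga > Br > S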